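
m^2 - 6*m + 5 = (m - 5)*(m - 1)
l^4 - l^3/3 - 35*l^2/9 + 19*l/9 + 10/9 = (l - 5/3)*(l - 1)*(l + 1/3)*(l + 2)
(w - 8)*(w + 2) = w^2 - 6*w - 16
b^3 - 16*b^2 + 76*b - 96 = (b - 8)*(b - 6)*(b - 2)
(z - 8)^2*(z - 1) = z^3 - 17*z^2 + 80*z - 64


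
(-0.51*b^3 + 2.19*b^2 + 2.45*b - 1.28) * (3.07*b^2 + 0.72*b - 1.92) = -1.5657*b^5 + 6.3561*b^4 + 10.0775*b^3 - 6.3704*b^2 - 5.6256*b + 2.4576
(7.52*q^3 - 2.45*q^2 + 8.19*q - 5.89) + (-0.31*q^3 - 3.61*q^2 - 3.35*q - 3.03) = 7.21*q^3 - 6.06*q^2 + 4.84*q - 8.92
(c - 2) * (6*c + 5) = 6*c^2 - 7*c - 10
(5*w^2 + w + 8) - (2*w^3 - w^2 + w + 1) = -2*w^3 + 6*w^2 + 7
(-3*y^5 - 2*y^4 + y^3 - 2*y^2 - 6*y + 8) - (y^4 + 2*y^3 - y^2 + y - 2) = -3*y^5 - 3*y^4 - y^3 - y^2 - 7*y + 10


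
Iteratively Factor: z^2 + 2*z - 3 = (z - 1)*(z + 3)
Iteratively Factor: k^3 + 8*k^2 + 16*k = (k)*(k^2 + 8*k + 16) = k*(k + 4)*(k + 4)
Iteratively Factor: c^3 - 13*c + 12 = (c + 4)*(c^2 - 4*c + 3) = (c - 3)*(c + 4)*(c - 1)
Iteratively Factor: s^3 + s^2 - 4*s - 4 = (s - 2)*(s^2 + 3*s + 2) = (s - 2)*(s + 2)*(s + 1)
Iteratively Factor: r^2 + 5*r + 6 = (r + 2)*(r + 3)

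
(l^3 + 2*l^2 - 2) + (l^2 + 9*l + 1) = l^3 + 3*l^2 + 9*l - 1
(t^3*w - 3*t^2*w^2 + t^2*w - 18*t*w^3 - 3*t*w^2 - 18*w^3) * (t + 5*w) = t^4*w + 2*t^3*w^2 + t^3*w - 33*t^2*w^3 + 2*t^2*w^2 - 90*t*w^4 - 33*t*w^3 - 90*w^4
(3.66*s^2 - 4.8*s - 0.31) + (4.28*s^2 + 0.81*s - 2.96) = 7.94*s^2 - 3.99*s - 3.27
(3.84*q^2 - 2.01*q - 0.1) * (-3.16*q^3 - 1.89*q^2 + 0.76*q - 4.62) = -12.1344*q^5 - 0.906*q^4 + 7.0333*q^3 - 19.0794*q^2 + 9.2102*q + 0.462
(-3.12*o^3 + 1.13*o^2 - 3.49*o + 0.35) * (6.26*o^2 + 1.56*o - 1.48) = -19.5312*o^5 + 2.2066*o^4 - 15.467*o^3 - 4.9258*o^2 + 5.7112*o - 0.518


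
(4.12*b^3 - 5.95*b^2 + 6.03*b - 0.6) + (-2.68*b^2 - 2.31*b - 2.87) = 4.12*b^3 - 8.63*b^2 + 3.72*b - 3.47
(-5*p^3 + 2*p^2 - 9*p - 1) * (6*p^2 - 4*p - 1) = -30*p^5 + 32*p^4 - 57*p^3 + 28*p^2 + 13*p + 1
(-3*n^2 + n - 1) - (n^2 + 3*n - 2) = -4*n^2 - 2*n + 1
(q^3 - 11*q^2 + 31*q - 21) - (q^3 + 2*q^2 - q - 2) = -13*q^2 + 32*q - 19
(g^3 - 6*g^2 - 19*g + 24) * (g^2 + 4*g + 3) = g^5 - 2*g^4 - 40*g^3 - 70*g^2 + 39*g + 72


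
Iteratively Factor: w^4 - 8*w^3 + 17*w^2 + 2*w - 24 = (w - 2)*(w^3 - 6*w^2 + 5*w + 12) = (w - 3)*(w - 2)*(w^2 - 3*w - 4) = (w - 4)*(w - 3)*(w - 2)*(w + 1)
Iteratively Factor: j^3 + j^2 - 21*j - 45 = (j + 3)*(j^2 - 2*j - 15) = (j - 5)*(j + 3)*(j + 3)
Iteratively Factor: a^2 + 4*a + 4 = (a + 2)*(a + 2)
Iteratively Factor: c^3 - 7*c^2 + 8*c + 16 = (c + 1)*(c^2 - 8*c + 16) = (c - 4)*(c + 1)*(c - 4)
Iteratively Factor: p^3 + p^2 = (p)*(p^2 + p) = p^2*(p + 1)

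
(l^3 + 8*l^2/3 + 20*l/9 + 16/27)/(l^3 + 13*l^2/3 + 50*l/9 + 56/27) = (3*l + 2)/(3*l + 7)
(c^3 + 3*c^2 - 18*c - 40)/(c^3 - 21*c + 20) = (c + 2)/(c - 1)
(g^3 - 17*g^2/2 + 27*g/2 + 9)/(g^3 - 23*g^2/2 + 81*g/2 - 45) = (2*g + 1)/(2*g - 5)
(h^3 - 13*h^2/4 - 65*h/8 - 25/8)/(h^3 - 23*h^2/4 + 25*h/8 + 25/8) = (4*h + 5)/(4*h - 5)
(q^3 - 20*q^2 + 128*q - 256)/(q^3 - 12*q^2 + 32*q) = (q - 8)/q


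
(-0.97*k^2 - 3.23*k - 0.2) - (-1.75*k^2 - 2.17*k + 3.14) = 0.78*k^2 - 1.06*k - 3.34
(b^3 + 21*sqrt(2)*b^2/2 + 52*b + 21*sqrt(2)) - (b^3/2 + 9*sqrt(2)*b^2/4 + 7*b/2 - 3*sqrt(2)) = b^3/2 + 33*sqrt(2)*b^2/4 + 97*b/2 + 24*sqrt(2)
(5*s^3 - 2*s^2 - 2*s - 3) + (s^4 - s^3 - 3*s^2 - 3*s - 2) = s^4 + 4*s^3 - 5*s^2 - 5*s - 5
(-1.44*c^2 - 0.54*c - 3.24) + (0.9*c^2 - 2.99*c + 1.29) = -0.54*c^2 - 3.53*c - 1.95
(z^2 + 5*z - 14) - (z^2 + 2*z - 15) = 3*z + 1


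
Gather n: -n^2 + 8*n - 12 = -n^2 + 8*n - 12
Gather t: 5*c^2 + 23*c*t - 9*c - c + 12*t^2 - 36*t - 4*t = 5*c^2 - 10*c + 12*t^2 + t*(23*c - 40)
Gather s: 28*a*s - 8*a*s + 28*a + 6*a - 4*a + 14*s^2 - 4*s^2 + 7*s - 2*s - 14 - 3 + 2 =30*a + 10*s^2 + s*(20*a + 5) - 15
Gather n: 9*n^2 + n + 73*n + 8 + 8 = 9*n^2 + 74*n + 16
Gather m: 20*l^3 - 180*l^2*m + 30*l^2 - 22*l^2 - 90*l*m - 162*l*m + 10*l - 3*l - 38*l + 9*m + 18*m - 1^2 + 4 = 20*l^3 + 8*l^2 - 31*l + m*(-180*l^2 - 252*l + 27) + 3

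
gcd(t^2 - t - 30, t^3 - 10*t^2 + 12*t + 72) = t - 6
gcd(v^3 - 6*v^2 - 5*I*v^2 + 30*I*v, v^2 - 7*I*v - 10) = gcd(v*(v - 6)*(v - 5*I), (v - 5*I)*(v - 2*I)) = v - 5*I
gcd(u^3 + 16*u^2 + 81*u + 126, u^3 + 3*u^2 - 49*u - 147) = u^2 + 10*u + 21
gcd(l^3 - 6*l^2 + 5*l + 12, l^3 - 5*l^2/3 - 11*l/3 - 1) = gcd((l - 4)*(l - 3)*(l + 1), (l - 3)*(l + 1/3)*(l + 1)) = l^2 - 2*l - 3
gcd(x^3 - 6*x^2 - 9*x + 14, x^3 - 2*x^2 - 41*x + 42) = x^2 - 8*x + 7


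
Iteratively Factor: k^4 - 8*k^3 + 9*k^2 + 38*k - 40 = (k + 2)*(k^3 - 10*k^2 + 29*k - 20) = (k - 1)*(k + 2)*(k^2 - 9*k + 20) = (k - 4)*(k - 1)*(k + 2)*(k - 5)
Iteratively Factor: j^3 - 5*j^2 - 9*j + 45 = (j + 3)*(j^2 - 8*j + 15) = (j - 5)*(j + 3)*(j - 3)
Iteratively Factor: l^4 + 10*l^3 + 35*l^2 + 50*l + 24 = (l + 1)*(l^3 + 9*l^2 + 26*l + 24) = (l + 1)*(l + 4)*(l^2 + 5*l + 6) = (l + 1)*(l + 3)*(l + 4)*(l + 2)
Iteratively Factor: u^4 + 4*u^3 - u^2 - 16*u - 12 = (u + 1)*(u^3 + 3*u^2 - 4*u - 12) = (u + 1)*(u + 3)*(u^2 - 4) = (u + 1)*(u + 2)*(u + 3)*(u - 2)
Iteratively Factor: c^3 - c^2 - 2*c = (c + 1)*(c^2 - 2*c) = c*(c + 1)*(c - 2)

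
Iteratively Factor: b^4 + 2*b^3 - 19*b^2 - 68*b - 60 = (b + 2)*(b^3 - 19*b - 30) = (b - 5)*(b + 2)*(b^2 + 5*b + 6) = (b - 5)*(b + 2)*(b + 3)*(b + 2)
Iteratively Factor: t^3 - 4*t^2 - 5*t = (t)*(t^2 - 4*t - 5) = t*(t - 5)*(t + 1)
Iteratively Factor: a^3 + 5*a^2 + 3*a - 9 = (a + 3)*(a^2 + 2*a - 3) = (a - 1)*(a + 3)*(a + 3)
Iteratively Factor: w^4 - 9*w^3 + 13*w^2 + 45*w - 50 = (w - 5)*(w^3 - 4*w^2 - 7*w + 10) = (w - 5)^2*(w^2 + w - 2) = (w - 5)^2*(w + 2)*(w - 1)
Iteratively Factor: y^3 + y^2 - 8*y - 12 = (y + 2)*(y^2 - y - 6) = (y + 2)^2*(y - 3)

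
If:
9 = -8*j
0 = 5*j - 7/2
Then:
No Solution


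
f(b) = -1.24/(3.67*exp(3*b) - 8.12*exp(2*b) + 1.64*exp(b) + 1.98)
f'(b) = -1.24*(-11.01*exp(3*b) + 16.24*exp(2*b) - 1.64*exp(b))/(3.67*exp(3*b) - 8.12*exp(2*b) + 1.64*exp(b) + 1.98)^2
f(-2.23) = -0.60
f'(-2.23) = 0.00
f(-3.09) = -0.61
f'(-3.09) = 0.01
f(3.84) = -0.00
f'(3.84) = 0.00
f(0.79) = -0.23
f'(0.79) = 1.79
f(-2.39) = -0.60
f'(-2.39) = 0.01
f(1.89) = -0.00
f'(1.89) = 0.01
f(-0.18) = 7.02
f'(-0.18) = -140.92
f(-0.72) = -0.97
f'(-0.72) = -1.35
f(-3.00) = -0.61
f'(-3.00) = 0.01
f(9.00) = 0.00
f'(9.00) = 0.00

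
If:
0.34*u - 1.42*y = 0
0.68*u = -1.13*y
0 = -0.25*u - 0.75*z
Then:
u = 0.00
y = 0.00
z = 0.00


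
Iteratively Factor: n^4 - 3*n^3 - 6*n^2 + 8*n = (n)*(n^3 - 3*n^2 - 6*n + 8) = n*(n + 2)*(n^2 - 5*n + 4) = n*(n - 1)*(n + 2)*(n - 4)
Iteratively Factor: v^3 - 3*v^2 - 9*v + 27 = (v - 3)*(v^2 - 9) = (v - 3)^2*(v + 3)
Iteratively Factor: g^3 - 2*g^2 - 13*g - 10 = (g + 2)*(g^2 - 4*g - 5) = (g - 5)*(g + 2)*(g + 1)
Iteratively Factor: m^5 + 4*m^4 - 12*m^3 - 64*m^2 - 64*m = (m - 4)*(m^4 + 8*m^3 + 20*m^2 + 16*m) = m*(m - 4)*(m^3 + 8*m^2 + 20*m + 16) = m*(m - 4)*(m + 4)*(m^2 + 4*m + 4) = m*(m - 4)*(m + 2)*(m + 4)*(m + 2)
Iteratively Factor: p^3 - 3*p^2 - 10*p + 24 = (p - 4)*(p^2 + p - 6) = (p - 4)*(p + 3)*(p - 2)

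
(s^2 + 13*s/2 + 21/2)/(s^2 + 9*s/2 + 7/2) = (s + 3)/(s + 1)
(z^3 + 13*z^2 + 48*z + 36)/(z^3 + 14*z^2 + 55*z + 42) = (z + 6)/(z + 7)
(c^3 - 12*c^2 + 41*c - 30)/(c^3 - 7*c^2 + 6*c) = (c - 5)/c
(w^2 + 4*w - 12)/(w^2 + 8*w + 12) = (w - 2)/(w + 2)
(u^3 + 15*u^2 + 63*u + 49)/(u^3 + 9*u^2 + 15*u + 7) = (u + 7)/(u + 1)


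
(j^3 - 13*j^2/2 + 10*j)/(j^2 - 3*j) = (j^2 - 13*j/2 + 10)/(j - 3)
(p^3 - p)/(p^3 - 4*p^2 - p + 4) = p/(p - 4)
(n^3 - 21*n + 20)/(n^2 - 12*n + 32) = (n^2 + 4*n - 5)/(n - 8)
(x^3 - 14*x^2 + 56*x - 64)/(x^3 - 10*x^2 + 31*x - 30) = (x^2 - 12*x + 32)/(x^2 - 8*x + 15)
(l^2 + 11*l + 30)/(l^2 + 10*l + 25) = (l + 6)/(l + 5)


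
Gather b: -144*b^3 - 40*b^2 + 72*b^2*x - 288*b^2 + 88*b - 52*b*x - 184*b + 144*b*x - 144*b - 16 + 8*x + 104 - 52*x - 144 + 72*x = -144*b^3 + b^2*(72*x - 328) + b*(92*x - 240) + 28*x - 56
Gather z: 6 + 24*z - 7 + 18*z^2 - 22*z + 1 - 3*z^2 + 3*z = 15*z^2 + 5*z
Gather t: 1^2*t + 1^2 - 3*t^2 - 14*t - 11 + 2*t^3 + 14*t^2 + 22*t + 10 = 2*t^3 + 11*t^2 + 9*t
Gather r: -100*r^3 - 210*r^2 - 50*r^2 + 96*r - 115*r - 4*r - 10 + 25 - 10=-100*r^3 - 260*r^2 - 23*r + 5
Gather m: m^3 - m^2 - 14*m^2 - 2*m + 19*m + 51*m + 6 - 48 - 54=m^3 - 15*m^2 + 68*m - 96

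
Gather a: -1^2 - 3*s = -3*s - 1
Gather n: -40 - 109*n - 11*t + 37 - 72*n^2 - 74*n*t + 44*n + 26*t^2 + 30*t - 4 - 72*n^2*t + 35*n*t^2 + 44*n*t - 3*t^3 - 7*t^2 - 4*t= n^2*(-72*t - 72) + n*(35*t^2 - 30*t - 65) - 3*t^3 + 19*t^2 + 15*t - 7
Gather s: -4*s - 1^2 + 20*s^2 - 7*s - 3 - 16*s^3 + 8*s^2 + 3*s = -16*s^3 + 28*s^2 - 8*s - 4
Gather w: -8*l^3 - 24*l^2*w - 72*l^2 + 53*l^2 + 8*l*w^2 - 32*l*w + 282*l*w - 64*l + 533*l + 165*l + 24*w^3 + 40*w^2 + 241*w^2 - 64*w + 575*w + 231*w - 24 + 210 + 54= -8*l^3 - 19*l^2 + 634*l + 24*w^3 + w^2*(8*l + 281) + w*(-24*l^2 + 250*l + 742) + 240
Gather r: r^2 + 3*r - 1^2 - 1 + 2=r^2 + 3*r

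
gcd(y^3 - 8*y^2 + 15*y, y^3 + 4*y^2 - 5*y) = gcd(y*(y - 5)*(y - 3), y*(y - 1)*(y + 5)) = y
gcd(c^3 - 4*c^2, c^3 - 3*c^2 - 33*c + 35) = 1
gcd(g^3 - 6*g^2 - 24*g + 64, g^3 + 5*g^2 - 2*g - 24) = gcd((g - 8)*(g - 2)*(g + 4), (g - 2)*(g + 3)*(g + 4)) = g^2 + 2*g - 8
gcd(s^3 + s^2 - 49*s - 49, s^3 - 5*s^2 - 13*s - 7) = s^2 - 6*s - 7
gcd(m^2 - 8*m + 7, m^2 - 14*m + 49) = m - 7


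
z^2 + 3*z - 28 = (z - 4)*(z + 7)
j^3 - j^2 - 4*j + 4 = (j - 2)*(j - 1)*(j + 2)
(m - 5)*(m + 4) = m^2 - m - 20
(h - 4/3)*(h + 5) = h^2 + 11*h/3 - 20/3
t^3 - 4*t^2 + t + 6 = (t - 3)*(t - 2)*(t + 1)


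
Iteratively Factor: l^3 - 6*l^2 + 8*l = (l - 2)*(l^2 - 4*l) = l*(l - 2)*(l - 4)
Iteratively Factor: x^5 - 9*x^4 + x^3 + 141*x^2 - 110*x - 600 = (x - 4)*(x^4 - 5*x^3 - 19*x^2 + 65*x + 150) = (x - 4)*(x + 2)*(x^3 - 7*x^2 - 5*x + 75) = (x - 5)*(x - 4)*(x + 2)*(x^2 - 2*x - 15) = (x - 5)*(x - 4)*(x + 2)*(x + 3)*(x - 5)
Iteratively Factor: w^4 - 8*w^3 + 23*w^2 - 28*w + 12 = (w - 2)*(w^3 - 6*w^2 + 11*w - 6) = (w - 2)*(w - 1)*(w^2 - 5*w + 6) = (w - 3)*(w - 2)*(w - 1)*(w - 2)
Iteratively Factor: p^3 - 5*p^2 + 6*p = (p)*(p^2 - 5*p + 6) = p*(p - 3)*(p - 2)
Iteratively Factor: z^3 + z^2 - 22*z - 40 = (z + 2)*(z^2 - z - 20) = (z - 5)*(z + 2)*(z + 4)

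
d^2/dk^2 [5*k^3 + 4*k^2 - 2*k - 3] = 30*k + 8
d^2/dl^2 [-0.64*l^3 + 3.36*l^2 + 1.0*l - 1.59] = 6.72 - 3.84*l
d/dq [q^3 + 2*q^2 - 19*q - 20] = 3*q^2 + 4*q - 19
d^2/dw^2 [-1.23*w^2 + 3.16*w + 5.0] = -2.46000000000000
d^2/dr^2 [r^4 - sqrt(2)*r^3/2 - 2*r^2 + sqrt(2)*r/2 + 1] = 12*r^2 - 3*sqrt(2)*r - 4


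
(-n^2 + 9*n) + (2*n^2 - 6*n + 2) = n^2 + 3*n + 2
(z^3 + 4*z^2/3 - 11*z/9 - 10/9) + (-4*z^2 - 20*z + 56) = z^3 - 8*z^2/3 - 191*z/9 + 494/9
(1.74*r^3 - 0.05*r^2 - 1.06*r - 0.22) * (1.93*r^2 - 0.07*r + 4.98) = 3.3582*r^5 - 0.2183*r^4 + 6.6229*r^3 - 0.5994*r^2 - 5.2634*r - 1.0956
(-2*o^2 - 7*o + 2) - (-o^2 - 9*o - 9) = -o^2 + 2*o + 11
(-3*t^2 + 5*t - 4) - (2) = -3*t^2 + 5*t - 6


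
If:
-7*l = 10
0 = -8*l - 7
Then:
No Solution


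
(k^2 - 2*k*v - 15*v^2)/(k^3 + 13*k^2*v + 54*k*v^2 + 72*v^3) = (k - 5*v)/(k^2 + 10*k*v + 24*v^2)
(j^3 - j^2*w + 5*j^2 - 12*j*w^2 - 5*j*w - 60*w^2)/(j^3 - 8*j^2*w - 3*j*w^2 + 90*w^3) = (j^2 - 4*j*w + 5*j - 20*w)/(j^2 - 11*j*w + 30*w^2)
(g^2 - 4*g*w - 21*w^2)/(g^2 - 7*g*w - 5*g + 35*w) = (g + 3*w)/(g - 5)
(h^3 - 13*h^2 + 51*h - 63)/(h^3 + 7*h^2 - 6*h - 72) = (h^2 - 10*h + 21)/(h^2 + 10*h + 24)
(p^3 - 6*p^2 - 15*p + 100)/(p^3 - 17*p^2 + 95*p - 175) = (p + 4)/(p - 7)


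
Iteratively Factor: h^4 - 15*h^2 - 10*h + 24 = (h + 3)*(h^3 - 3*h^2 - 6*h + 8) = (h - 4)*(h + 3)*(h^2 + h - 2) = (h - 4)*(h + 2)*(h + 3)*(h - 1)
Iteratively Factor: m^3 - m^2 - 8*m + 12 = (m + 3)*(m^2 - 4*m + 4) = (m - 2)*(m + 3)*(m - 2)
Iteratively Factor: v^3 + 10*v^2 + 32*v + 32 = (v + 2)*(v^2 + 8*v + 16) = (v + 2)*(v + 4)*(v + 4)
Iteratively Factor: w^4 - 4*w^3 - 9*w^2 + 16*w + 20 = (w + 1)*(w^3 - 5*w^2 - 4*w + 20) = (w - 2)*(w + 1)*(w^2 - 3*w - 10) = (w - 2)*(w + 1)*(w + 2)*(w - 5)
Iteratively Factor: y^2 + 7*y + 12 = (y + 3)*(y + 4)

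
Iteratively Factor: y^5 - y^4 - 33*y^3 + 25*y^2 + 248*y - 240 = (y - 1)*(y^4 - 33*y^2 - 8*y + 240) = (y - 1)*(y + 4)*(y^3 - 4*y^2 - 17*y + 60) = (y - 1)*(y + 4)^2*(y^2 - 8*y + 15) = (y - 5)*(y - 1)*(y + 4)^2*(y - 3)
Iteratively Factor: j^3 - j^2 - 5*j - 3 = (j - 3)*(j^2 + 2*j + 1) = (j - 3)*(j + 1)*(j + 1)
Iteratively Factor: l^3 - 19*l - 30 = (l - 5)*(l^2 + 5*l + 6) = (l - 5)*(l + 3)*(l + 2)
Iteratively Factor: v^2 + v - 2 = (v + 2)*(v - 1)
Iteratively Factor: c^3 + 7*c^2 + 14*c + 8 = (c + 1)*(c^2 + 6*c + 8) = (c + 1)*(c + 2)*(c + 4)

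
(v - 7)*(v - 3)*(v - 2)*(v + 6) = v^4 - 6*v^3 - 31*v^2 + 204*v - 252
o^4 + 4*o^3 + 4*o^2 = o^2*(o + 2)^2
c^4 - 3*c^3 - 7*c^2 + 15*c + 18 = (c - 3)^2*(c + 1)*(c + 2)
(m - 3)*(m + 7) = m^2 + 4*m - 21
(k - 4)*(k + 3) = k^2 - k - 12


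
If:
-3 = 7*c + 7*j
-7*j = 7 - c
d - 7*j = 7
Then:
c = 1/2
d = 1/2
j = -13/14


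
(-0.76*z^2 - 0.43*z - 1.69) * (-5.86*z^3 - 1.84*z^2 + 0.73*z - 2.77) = 4.4536*z^5 + 3.9182*z^4 + 10.1398*z^3 + 4.9009*z^2 - 0.0426*z + 4.6813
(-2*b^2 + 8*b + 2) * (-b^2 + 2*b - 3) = 2*b^4 - 12*b^3 + 20*b^2 - 20*b - 6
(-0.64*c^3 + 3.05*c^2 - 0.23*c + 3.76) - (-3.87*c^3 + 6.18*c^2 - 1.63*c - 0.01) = 3.23*c^3 - 3.13*c^2 + 1.4*c + 3.77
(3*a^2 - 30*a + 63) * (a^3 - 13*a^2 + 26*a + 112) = 3*a^5 - 69*a^4 + 531*a^3 - 1263*a^2 - 1722*a + 7056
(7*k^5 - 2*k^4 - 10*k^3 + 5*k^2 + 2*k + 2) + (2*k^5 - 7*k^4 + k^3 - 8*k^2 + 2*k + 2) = 9*k^5 - 9*k^4 - 9*k^3 - 3*k^2 + 4*k + 4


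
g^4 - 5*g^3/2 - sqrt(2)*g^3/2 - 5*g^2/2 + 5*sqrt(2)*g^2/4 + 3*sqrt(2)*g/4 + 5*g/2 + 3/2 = (g - 3)*(g + 1/2)*(g - sqrt(2))*(g + sqrt(2)/2)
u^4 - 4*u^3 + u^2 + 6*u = u*(u - 3)*(u - 2)*(u + 1)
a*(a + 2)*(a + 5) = a^3 + 7*a^2 + 10*a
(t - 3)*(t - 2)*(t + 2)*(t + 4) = t^4 + t^3 - 16*t^2 - 4*t + 48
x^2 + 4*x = x*(x + 4)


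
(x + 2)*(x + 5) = x^2 + 7*x + 10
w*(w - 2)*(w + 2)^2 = w^4 + 2*w^3 - 4*w^2 - 8*w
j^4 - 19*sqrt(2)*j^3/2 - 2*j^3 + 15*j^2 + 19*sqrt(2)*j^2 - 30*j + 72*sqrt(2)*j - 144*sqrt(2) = (j - 2)*(j - 8*sqrt(2))*(j - 3*sqrt(2))*(j + 3*sqrt(2)/2)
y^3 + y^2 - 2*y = y*(y - 1)*(y + 2)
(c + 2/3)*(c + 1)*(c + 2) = c^3 + 11*c^2/3 + 4*c + 4/3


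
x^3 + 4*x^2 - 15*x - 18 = (x - 3)*(x + 1)*(x + 6)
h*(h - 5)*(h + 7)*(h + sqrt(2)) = h^4 + sqrt(2)*h^3 + 2*h^3 - 35*h^2 + 2*sqrt(2)*h^2 - 35*sqrt(2)*h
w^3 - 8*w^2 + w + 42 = (w - 7)*(w - 3)*(w + 2)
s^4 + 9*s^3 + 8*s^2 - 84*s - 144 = (s - 3)*(s + 2)*(s + 4)*(s + 6)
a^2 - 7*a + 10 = (a - 5)*(a - 2)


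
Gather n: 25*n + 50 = 25*n + 50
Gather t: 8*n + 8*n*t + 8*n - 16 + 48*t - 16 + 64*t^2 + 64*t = 16*n + 64*t^2 + t*(8*n + 112) - 32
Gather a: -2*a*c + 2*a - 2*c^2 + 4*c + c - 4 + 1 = a*(2 - 2*c) - 2*c^2 + 5*c - 3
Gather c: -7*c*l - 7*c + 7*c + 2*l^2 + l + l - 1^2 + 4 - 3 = -7*c*l + 2*l^2 + 2*l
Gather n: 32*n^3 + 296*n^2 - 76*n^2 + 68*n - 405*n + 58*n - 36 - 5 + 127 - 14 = 32*n^3 + 220*n^2 - 279*n + 72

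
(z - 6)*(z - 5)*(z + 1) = z^3 - 10*z^2 + 19*z + 30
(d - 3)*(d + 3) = d^2 - 9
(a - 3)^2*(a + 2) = a^3 - 4*a^2 - 3*a + 18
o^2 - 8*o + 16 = (o - 4)^2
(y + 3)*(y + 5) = y^2 + 8*y + 15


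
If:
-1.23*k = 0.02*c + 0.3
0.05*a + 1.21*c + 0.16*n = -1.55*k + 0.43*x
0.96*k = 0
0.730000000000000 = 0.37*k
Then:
No Solution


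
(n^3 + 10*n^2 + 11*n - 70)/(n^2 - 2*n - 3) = (-n^3 - 10*n^2 - 11*n + 70)/(-n^2 + 2*n + 3)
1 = 1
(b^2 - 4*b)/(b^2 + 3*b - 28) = b/(b + 7)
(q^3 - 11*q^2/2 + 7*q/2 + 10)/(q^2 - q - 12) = (2*q^2 - 3*q - 5)/(2*(q + 3))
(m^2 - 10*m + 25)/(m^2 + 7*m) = (m^2 - 10*m + 25)/(m*(m + 7))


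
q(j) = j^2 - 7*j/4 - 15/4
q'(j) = 2*j - 7/4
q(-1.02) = -0.92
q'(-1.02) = -3.79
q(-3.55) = 15.06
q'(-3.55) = -8.85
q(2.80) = -0.81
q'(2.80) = 3.85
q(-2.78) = 8.84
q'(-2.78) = -7.31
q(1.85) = -3.56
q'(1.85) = 1.95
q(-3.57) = 15.24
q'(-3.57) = -8.89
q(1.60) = -3.99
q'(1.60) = 1.45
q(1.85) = -3.56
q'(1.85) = 1.95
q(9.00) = 61.50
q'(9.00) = 16.25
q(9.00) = 61.50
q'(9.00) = 16.25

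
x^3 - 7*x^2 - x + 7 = (x - 7)*(x - 1)*(x + 1)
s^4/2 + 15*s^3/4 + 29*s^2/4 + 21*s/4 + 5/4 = (s/2 + 1/2)*(s + 1/2)*(s + 1)*(s + 5)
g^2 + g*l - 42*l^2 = (g - 6*l)*(g + 7*l)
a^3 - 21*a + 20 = (a - 4)*(a - 1)*(a + 5)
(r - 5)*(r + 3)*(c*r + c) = c*r^3 - c*r^2 - 17*c*r - 15*c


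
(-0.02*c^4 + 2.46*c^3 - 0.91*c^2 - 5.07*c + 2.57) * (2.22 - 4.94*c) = 0.0988*c^5 - 12.1968*c^4 + 9.9566*c^3 + 23.0256*c^2 - 23.9512*c + 5.7054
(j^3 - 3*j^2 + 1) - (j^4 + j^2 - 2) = -j^4 + j^3 - 4*j^2 + 3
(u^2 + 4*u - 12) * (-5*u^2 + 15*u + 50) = -5*u^4 - 5*u^3 + 170*u^2 + 20*u - 600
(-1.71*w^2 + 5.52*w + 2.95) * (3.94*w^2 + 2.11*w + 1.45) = -6.7374*w^4 + 18.1407*w^3 + 20.7907*w^2 + 14.2285*w + 4.2775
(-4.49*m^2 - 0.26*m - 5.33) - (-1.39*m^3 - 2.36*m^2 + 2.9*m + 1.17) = 1.39*m^3 - 2.13*m^2 - 3.16*m - 6.5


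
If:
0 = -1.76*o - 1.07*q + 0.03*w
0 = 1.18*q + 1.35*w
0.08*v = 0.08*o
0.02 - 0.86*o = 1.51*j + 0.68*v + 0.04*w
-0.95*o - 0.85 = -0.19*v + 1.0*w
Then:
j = 0.43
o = -0.39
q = 0.63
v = -0.39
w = -0.55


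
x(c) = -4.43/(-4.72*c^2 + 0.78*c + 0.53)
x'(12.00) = -0.00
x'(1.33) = -1.13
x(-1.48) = 0.40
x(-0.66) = 2.17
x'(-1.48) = 0.54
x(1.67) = 0.39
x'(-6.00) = 0.01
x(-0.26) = -545.03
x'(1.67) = -0.52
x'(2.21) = -0.21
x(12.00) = 0.01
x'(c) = -4.43*(9.44*c - 0.78)/(-4.72*c^2 + 0.78*c + 0.53)^2 = (3.4554 - 41.8192*c)/(-4.72*c^2 + 0.78*c + 0.53)^2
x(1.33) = 0.65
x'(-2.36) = 0.13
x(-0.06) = -9.50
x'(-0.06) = 27.44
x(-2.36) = 0.16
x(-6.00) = 0.03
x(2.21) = 0.21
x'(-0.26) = 216885.27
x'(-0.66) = 7.46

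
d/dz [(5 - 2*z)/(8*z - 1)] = -38/(8*z - 1)^2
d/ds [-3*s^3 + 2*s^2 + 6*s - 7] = -9*s^2 + 4*s + 6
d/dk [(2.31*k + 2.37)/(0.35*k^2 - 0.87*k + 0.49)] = (-0.8085*k^2 - 1.659*k + 3.1938)/(0.1225*k^4 - 0.609*k^3 + 1.0999*k^2 - 0.8526*k + 0.2401)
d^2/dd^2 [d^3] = 6*d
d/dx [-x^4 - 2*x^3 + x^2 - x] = -4*x^3 - 6*x^2 + 2*x - 1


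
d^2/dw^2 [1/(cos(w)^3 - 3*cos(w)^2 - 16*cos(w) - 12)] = ((-61*cos(w) - 24*cos(2*w) + 9*cos(3*w))*(-cos(w)^3 + 3*cos(w)^2 + 16*cos(w) + 12)/4 - 2*(-3*cos(w)^2 + 6*cos(w) + 16)^2*sin(w)^2)/(-cos(w)^3 + 3*cos(w)^2 + 16*cos(w) + 12)^3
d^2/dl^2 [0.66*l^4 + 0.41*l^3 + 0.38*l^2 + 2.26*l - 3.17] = 7.92*l^2 + 2.46*l + 0.76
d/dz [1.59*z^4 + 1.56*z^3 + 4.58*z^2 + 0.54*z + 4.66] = 6.36*z^3 + 4.68*z^2 + 9.16*z + 0.54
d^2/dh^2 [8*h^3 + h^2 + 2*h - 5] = 48*h + 2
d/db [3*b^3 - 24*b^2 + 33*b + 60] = 9*b^2 - 48*b + 33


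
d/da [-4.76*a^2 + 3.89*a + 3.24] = 3.89 - 9.52*a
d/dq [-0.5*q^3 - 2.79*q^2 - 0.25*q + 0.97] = -1.5*q^2 - 5.58*q - 0.25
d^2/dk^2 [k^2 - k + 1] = 2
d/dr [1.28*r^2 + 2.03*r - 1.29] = 2.56*r + 2.03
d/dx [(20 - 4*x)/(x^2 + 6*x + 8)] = 4*(-x^2 - 6*x + 2*(x - 5)*(x + 3) - 8)/(x^2 + 6*x + 8)^2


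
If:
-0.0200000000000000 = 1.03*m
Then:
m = -0.02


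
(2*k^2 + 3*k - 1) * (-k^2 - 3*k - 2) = -2*k^4 - 9*k^3 - 12*k^2 - 3*k + 2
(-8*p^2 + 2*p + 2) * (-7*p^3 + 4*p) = 56*p^5 - 14*p^4 - 46*p^3 + 8*p^2 + 8*p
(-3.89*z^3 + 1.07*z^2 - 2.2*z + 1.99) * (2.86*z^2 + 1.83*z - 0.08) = -11.1254*z^5 - 4.0585*z^4 - 4.0227*z^3 + 1.5798*z^2 + 3.8177*z - 0.1592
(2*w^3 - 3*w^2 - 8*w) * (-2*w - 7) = -4*w^4 - 8*w^3 + 37*w^2 + 56*w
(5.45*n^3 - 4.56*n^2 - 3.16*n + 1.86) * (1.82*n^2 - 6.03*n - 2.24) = 9.919*n^5 - 41.1627*n^4 + 9.5376*n^3 + 32.6544*n^2 - 4.1374*n - 4.1664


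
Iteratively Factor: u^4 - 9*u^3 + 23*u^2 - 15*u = (u)*(u^3 - 9*u^2 + 23*u - 15) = u*(u - 5)*(u^2 - 4*u + 3) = u*(u - 5)*(u - 3)*(u - 1)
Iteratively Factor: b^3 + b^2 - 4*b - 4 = (b + 2)*(b^2 - b - 2) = (b - 2)*(b + 2)*(b + 1)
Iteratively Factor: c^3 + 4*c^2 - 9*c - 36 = (c + 3)*(c^2 + c - 12) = (c - 3)*(c + 3)*(c + 4)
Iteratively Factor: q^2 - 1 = (q + 1)*(q - 1)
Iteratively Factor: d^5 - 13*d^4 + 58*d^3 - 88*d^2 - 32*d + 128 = (d - 4)*(d^4 - 9*d^3 + 22*d^2 - 32) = (d - 4)*(d + 1)*(d^3 - 10*d^2 + 32*d - 32) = (d - 4)*(d - 2)*(d + 1)*(d^2 - 8*d + 16) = (d - 4)^2*(d - 2)*(d + 1)*(d - 4)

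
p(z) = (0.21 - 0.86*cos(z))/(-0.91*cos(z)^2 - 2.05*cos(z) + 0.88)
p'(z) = (0.21 - 0.86*cos(z))*(-1.82*sin(z)*cos(z) - 2.05*sin(z))/(-0.91*cos(z)^2 - 2.05*cos(z) + 0.88)^2 + 0.86*sin(z)/(-0.91*cos(z)^2 - 2.05*cos(z) + 0.88)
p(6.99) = 0.37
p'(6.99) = 0.22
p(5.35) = 0.46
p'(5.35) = -0.69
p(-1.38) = 0.10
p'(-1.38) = -1.32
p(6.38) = 0.31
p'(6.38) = 0.02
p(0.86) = 0.42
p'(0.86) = 0.44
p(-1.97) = 0.35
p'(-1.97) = -0.23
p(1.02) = 0.54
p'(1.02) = 1.48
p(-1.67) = 0.27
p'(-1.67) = -0.32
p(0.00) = 0.31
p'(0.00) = 0.00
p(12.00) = 0.34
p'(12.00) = -0.13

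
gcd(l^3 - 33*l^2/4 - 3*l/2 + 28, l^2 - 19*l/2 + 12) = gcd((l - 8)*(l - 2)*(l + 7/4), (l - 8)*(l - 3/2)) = l - 8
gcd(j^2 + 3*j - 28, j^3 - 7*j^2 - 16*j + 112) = j - 4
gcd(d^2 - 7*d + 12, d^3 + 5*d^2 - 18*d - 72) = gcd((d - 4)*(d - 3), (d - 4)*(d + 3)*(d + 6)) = d - 4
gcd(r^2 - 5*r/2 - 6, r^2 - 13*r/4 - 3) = r - 4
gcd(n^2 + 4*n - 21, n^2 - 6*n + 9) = n - 3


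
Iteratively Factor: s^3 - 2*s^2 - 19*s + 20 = (s - 1)*(s^2 - s - 20) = (s - 1)*(s + 4)*(s - 5)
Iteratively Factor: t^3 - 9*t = (t + 3)*(t^2 - 3*t) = t*(t + 3)*(t - 3)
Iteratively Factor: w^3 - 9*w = (w + 3)*(w^2 - 3*w) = (w - 3)*(w + 3)*(w)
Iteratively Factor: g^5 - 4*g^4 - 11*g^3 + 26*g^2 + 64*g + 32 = (g + 1)*(g^4 - 5*g^3 - 6*g^2 + 32*g + 32) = (g - 4)*(g + 1)*(g^3 - g^2 - 10*g - 8) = (g - 4)*(g + 1)*(g + 2)*(g^2 - 3*g - 4) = (g - 4)*(g + 1)^2*(g + 2)*(g - 4)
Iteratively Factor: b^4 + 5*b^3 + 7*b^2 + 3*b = (b)*(b^3 + 5*b^2 + 7*b + 3) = b*(b + 1)*(b^2 + 4*b + 3) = b*(b + 1)^2*(b + 3)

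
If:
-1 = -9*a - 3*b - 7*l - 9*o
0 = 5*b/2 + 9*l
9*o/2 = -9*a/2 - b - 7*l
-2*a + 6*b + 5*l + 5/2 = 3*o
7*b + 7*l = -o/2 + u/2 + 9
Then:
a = -1225/318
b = 18/53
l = -5/53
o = 3743/954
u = -10153/954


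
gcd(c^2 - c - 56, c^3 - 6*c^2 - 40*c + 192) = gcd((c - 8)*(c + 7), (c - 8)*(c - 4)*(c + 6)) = c - 8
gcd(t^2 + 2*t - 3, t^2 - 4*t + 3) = t - 1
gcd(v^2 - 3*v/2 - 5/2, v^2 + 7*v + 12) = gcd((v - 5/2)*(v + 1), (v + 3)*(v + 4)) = 1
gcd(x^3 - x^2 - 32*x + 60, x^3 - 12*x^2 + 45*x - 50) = x^2 - 7*x + 10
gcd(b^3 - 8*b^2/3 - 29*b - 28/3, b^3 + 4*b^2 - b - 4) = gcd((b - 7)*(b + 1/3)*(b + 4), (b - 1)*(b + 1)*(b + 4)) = b + 4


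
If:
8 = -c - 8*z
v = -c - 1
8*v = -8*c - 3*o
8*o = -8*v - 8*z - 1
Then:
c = 19/27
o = 8/3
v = -46/27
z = -235/216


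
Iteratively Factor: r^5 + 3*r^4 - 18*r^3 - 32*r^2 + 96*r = (r - 3)*(r^4 + 6*r^3 - 32*r) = (r - 3)*(r + 4)*(r^3 + 2*r^2 - 8*r) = (r - 3)*(r - 2)*(r + 4)*(r^2 + 4*r) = r*(r - 3)*(r - 2)*(r + 4)*(r + 4)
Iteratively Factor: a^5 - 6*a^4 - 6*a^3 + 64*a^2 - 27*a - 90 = (a + 1)*(a^4 - 7*a^3 + a^2 + 63*a - 90) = (a - 2)*(a + 1)*(a^3 - 5*a^2 - 9*a + 45) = (a - 3)*(a - 2)*(a + 1)*(a^2 - 2*a - 15) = (a - 3)*(a - 2)*(a + 1)*(a + 3)*(a - 5)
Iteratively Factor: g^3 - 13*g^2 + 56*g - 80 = (g - 4)*(g^2 - 9*g + 20) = (g - 5)*(g - 4)*(g - 4)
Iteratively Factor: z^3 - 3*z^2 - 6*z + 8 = (z + 2)*(z^2 - 5*z + 4) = (z - 4)*(z + 2)*(z - 1)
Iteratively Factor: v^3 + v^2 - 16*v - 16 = (v + 4)*(v^2 - 3*v - 4) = (v - 4)*(v + 4)*(v + 1)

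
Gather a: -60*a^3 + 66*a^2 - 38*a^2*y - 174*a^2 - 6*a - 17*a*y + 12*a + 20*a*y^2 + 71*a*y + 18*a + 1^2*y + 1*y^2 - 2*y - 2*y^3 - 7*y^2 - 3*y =-60*a^3 + a^2*(-38*y - 108) + a*(20*y^2 + 54*y + 24) - 2*y^3 - 6*y^2 - 4*y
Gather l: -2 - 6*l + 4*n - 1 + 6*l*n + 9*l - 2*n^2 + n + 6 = l*(6*n + 3) - 2*n^2 + 5*n + 3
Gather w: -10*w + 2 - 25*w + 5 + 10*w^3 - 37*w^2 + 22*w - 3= 10*w^3 - 37*w^2 - 13*w + 4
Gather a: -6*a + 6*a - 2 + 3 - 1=0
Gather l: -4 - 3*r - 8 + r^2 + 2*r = r^2 - r - 12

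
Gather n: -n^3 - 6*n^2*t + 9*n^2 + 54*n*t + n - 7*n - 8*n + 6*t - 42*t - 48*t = -n^3 + n^2*(9 - 6*t) + n*(54*t - 14) - 84*t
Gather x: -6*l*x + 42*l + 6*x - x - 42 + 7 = 42*l + x*(5 - 6*l) - 35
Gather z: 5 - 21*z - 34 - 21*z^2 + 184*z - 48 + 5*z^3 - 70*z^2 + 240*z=5*z^3 - 91*z^2 + 403*z - 77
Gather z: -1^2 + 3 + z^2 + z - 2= z^2 + z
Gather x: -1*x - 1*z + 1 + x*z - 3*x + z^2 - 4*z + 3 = x*(z - 4) + z^2 - 5*z + 4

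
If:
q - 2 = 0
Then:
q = 2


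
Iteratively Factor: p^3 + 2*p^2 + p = (p + 1)*(p^2 + p) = p*(p + 1)*(p + 1)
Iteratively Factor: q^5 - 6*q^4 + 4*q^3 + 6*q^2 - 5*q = (q)*(q^4 - 6*q^3 + 4*q^2 + 6*q - 5) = q*(q - 1)*(q^3 - 5*q^2 - q + 5) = q*(q - 1)^2*(q^2 - 4*q - 5) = q*(q - 1)^2*(q + 1)*(q - 5)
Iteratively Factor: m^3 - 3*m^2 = (m)*(m^2 - 3*m) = m*(m - 3)*(m)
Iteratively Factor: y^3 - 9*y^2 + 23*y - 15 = (y - 3)*(y^2 - 6*y + 5) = (y - 5)*(y - 3)*(y - 1)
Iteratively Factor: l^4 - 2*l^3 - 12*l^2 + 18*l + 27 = (l - 3)*(l^3 + l^2 - 9*l - 9) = (l - 3)*(l + 1)*(l^2 - 9) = (l - 3)*(l + 1)*(l + 3)*(l - 3)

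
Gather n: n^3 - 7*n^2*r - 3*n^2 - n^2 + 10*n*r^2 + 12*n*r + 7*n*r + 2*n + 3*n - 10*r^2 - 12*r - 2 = n^3 + n^2*(-7*r - 4) + n*(10*r^2 + 19*r + 5) - 10*r^2 - 12*r - 2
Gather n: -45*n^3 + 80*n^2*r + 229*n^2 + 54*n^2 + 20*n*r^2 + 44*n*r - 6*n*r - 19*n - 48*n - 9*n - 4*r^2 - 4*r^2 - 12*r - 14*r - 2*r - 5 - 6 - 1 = -45*n^3 + n^2*(80*r + 283) + n*(20*r^2 + 38*r - 76) - 8*r^2 - 28*r - 12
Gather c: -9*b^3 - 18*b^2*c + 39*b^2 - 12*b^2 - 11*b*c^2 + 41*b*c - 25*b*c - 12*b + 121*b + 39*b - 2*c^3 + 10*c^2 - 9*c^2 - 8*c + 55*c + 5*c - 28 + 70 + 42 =-9*b^3 + 27*b^2 + 148*b - 2*c^3 + c^2*(1 - 11*b) + c*(-18*b^2 + 16*b + 52) + 84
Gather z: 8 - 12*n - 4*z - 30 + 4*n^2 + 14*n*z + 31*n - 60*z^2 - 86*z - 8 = 4*n^2 + 19*n - 60*z^2 + z*(14*n - 90) - 30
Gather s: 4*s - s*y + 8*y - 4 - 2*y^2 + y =s*(4 - y) - 2*y^2 + 9*y - 4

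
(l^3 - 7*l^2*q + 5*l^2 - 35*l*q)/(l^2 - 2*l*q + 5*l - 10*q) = l*(-l + 7*q)/(-l + 2*q)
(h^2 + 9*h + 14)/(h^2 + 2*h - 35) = (h + 2)/(h - 5)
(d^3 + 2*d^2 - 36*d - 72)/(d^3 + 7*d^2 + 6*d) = (d^2 - 4*d - 12)/(d*(d + 1))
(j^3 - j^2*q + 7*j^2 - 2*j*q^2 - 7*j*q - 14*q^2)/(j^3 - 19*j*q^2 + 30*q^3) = (-j^2 - j*q - 7*j - 7*q)/(-j^2 - 2*j*q + 15*q^2)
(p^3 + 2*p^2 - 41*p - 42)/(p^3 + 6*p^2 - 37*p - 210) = (p + 1)/(p + 5)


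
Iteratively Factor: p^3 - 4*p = (p + 2)*(p^2 - 2*p) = p*(p + 2)*(p - 2)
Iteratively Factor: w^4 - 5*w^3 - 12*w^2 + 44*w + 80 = (w + 2)*(w^3 - 7*w^2 + 2*w + 40) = (w - 5)*(w + 2)*(w^2 - 2*w - 8) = (w - 5)*(w + 2)^2*(w - 4)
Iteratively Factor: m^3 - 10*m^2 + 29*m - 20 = (m - 4)*(m^2 - 6*m + 5) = (m - 5)*(m - 4)*(m - 1)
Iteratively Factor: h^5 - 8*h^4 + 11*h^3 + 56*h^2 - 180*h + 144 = (h - 3)*(h^4 - 5*h^3 - 4*h^2 + 44*h - 48) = (h - 4)*(h - 3)*(h^3 - h^2 - 8*h + 12) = (h - 4)*(h - 3)*(h + 3)*(h^2 - 4*h + 4) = (h - 4)*(h - 3)*(h - 2)*(h + 3)*(h - 2)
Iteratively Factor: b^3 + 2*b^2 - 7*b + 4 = (b + 4)*(b^2 - 2*b + 1) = (b - 1)*(b + 4)*(b - 1)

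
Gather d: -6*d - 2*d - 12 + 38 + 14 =40 - 8*d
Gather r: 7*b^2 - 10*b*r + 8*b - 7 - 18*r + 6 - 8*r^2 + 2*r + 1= 7*b^2 + 8*b - 8*r^2 + r*(-10*b - 16)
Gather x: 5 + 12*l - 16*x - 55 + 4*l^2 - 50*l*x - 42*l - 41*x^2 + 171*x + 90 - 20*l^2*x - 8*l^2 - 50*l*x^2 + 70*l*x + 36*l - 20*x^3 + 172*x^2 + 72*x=-4*l^2 + 6*l - 20*x^3 + x^2*(131 - 50*l) + x*(-20*l^2 + 20*l + 227) + 40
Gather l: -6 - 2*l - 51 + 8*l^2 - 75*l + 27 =8*l^2 - 77*l - 30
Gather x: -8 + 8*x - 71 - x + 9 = 7*x - 70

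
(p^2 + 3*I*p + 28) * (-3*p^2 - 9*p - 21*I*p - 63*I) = -3*p^4 - 9*p^3 - 30*I*p^3 - 21*p^2 - 90*I*p^2 - 63*p - 588*I*p - 1764*I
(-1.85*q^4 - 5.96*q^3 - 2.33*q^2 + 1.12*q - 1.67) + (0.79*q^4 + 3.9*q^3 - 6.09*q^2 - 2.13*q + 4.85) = -1.06*q^4 - 2.06*q^3 - 8.42*q^2 - 1.01*q + 3.18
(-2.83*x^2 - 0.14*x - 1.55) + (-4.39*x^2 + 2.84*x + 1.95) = -7.22*x^2 + 2.7*x + 0.4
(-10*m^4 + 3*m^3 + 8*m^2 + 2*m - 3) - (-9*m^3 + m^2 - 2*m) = -10*m^4 + 12*m^3 + 7*m^2 + 4*m - 3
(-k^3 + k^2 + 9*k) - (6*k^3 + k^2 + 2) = -7*k^3 + 9*k - 2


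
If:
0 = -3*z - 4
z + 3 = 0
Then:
No Solution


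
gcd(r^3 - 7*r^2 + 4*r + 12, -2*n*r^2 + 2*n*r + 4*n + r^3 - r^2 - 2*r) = r^2 - r - 2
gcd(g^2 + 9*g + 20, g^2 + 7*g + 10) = g + 5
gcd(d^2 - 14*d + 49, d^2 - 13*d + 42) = d - 7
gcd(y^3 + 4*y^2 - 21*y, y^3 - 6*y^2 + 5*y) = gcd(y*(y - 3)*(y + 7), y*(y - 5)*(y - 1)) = y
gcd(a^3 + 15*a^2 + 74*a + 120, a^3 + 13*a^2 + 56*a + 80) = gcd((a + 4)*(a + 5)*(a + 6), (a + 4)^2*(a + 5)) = a^2 + 9*a + 20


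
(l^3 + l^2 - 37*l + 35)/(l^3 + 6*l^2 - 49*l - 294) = (l^2 - 6*l + 5)/(l^2 - l - 42)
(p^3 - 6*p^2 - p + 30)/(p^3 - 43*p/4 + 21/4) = 4*(p^2 - 3*p - 10)/(4*p^2 + 12*p - 7)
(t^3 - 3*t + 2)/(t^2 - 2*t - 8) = (t^2 - 2*t + 1)/(t - 4)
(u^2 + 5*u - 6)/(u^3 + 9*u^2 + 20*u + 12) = (u - 1)/(u^2 + 3*u + 2)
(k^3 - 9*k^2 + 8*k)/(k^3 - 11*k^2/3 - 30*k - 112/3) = 3*k*(k - 1)/(3*k^2 + 13*k + 14)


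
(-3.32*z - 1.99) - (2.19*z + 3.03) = -5.51*z - 5.02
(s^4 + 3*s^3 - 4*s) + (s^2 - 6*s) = s^4 + 3*s^3 + s^2 - 10*s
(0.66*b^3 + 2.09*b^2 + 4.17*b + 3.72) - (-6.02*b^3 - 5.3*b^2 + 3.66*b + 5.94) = 6.68*b^3 + 7.39*b^2 + 0.51*b - 2.22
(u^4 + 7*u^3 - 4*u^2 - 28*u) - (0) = u^4 + 7*u^3 - 4*u^2 - 28*u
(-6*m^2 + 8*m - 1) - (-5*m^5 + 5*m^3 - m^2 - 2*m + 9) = 5*m^5 - 5*m^3 - 5*m^2 + 10*m - 10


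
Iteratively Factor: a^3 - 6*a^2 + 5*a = (a)*(a^2 - 6*a + 5) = a*(a - 5)*(a - 1)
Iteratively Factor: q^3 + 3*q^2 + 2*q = (q + 2)*(q^2 + q) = (q + 1)*(q + 2)*(q)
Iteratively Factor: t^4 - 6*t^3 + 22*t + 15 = (t + 1)*(t^3 - 7*t^2 + 7*t + 15) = (t + 1)^2*(t^2 - 8*t + 15) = (t - 3)*(t + 1)^2*(t - 5)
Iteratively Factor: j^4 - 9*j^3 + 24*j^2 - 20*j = (j)*(j^3 - 9*j^2 + 24*j - 20) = j*(j - 2)*(j^2 - 7*j + 10) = j*(j - 2)^2*(j - 5)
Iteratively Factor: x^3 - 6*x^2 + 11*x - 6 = (x - 3)*(x^2 - 3*x + 2) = (x - 3)*(x - 1)*(x - 2)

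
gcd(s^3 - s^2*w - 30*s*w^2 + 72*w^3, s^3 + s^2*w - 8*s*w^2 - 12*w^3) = s - 3*w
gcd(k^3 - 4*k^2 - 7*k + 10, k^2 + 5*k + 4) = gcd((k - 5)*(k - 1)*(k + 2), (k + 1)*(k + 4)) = 1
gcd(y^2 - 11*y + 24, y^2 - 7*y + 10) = 1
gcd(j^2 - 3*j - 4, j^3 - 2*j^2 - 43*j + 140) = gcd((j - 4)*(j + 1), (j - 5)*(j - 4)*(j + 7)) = j - 4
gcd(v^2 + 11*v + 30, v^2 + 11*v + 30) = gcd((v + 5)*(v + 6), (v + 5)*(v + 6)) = v^2 + 11*v + 30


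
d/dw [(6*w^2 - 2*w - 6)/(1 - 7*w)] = 2*(-21*w^2 + 6*w - 22)/(49*w^2 - 14*w + 1)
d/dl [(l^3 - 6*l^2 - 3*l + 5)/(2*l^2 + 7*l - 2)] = (2*l^4 + 14*l^3 - 42*l^2 + 4*l - 29)/(4*l^4 + 28*l^3 + 41*l^2 - 28*l + 4)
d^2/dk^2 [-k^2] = -2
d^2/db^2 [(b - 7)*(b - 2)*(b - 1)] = 6*b - 20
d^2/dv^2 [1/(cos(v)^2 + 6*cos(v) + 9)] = 2*(3*cos(v) - cos(2*v) + 2)/(cos(v) + 3)^4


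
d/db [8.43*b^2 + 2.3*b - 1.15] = 16.86*b + 2.3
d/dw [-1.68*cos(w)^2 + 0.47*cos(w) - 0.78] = (3.36*cos(w) - 0.47)*sin(w)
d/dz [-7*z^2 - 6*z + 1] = -14*z - 6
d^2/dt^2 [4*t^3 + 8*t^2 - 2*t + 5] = 24*t + 16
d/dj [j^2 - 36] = 2*j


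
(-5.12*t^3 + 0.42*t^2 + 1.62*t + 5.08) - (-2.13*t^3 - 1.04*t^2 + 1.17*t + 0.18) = -2.99*t^3 + 1.46*t^2 + 0.45*t + 4.9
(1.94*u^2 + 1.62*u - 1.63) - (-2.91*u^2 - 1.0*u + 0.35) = 4.85*u^2 + 2.62*u - 1.98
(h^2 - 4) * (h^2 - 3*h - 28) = h^4 - 3*h^3 - 32*h^2 + 12*h + 112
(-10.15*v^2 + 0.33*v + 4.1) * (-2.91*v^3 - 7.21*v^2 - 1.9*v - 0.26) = 29.5365*v^5 + 72.2212*v^4 + 4.9747*v^3 - 27.549*v^2 - 7.8758*v - 1.066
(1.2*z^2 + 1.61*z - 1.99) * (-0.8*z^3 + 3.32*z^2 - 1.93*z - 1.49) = -0.96*z^5 + 2.696*z^4 + 4.6212*z^3 - 11.5021*z^2 + 1.4418*z + 2.9651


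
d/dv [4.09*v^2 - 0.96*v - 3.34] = 8.18*v - 0.96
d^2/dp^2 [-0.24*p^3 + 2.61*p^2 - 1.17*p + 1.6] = 5.22 - 1.44*p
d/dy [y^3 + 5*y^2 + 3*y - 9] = 3*y^2 + 10*y + 3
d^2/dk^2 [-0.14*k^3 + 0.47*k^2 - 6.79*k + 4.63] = 0.94 - 0.84*k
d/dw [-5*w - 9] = -5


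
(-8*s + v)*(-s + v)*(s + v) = 8*s^3 - s^2*v - 8*s*v^2 + v^3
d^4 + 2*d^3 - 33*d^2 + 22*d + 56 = (d - 4)*(d - 2)*(d + 1)*(d + 7)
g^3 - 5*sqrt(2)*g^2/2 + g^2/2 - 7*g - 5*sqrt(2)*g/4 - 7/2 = (g + 1/2)*(g - 7*sqrt(2)/2)*(g + sqrt(2))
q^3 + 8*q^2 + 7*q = q*(q + 1)*(q + 7)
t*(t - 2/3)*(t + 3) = t^3 + 7*t^2/3 - 2*t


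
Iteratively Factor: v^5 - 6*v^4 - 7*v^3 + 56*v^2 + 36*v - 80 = (v + 2)*(v^4 - 8*v^3 + 9*v^2 + 38*v - 40) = (v - 4)*(v + 2)*(v^3 - 4*v^2 - 7*v + 10) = (v - 5)*(v - 4)*(v + 2)*(v^2 + v - 2) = (v - 5)*(v - 4)*(v + 2)^2*(v - 1)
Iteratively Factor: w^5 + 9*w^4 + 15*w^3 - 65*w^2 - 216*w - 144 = (w + 4)*(w^4 + 5*w^3 - 5*w^2 - 45*w - 36) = (w - 3)*(w + 4)*(w^3 + 8*w^2 + 19*w + 12) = (w - 3)*(w + 1)*(w + 4)*(w^2 + 7*w + 12) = (w - 3)*(w + 1)*(w + 3)*(w + 4)*(w + 4)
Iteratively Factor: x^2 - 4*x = (x - 4)*(x)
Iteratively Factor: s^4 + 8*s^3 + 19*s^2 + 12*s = (s)*(s^3 + 8*s^2 + 19*s + 12) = s*(s + 4)*(s^2 + 4*s + 3) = s*(s + 3)*(s + 4)*(s + 1)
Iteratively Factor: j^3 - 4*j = (j - 2)*(j^2 + 2*j) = j*(j - 2)*(j + 2)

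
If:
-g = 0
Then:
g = 0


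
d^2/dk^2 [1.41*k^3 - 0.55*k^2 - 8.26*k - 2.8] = 8.46*k - 1.1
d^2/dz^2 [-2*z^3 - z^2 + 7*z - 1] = -12*z - 2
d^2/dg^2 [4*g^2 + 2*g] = 8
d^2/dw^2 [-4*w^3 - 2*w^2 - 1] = -24*w - 4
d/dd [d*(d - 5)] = 2*d - 5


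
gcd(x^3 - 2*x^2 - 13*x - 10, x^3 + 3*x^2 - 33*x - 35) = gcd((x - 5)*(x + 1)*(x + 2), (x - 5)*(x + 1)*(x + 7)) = x^2 - 4*x - 5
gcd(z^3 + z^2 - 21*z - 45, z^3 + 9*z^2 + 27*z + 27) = z^2 + 6*z + 9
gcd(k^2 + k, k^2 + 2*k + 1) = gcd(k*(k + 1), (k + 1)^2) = k + 1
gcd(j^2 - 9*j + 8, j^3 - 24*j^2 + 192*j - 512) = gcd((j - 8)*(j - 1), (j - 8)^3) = j - 8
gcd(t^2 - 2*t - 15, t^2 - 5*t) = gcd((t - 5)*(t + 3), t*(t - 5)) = t - 5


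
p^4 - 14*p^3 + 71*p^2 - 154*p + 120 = (p - 5)*(p - 4)*(p - 3)*(p - 2)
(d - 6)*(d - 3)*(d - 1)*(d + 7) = d^4 - 3*d^3 - 43*d^2 + 171*d - 126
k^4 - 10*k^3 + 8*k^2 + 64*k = k*(k - 8)*(k - 4)*(k + 2)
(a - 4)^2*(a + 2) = a^3 - 6*a^2 + 32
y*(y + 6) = y^2 + 6*y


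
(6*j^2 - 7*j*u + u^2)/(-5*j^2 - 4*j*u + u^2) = (-6*j^2 + 7*j*u - u^2)/(5*j^2 + 4*j*u - u^2)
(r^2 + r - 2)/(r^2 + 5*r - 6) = (r + 2)/(r + 6)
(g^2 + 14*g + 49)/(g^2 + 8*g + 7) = (g + 7)/(g + 1)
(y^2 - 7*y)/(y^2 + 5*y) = (y - 7)/(y + 5)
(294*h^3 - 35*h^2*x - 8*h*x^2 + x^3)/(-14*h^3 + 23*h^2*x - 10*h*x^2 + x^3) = (-42*h^2 - h*x + x^2)/(2*h^2 - 3*h*x + x^2)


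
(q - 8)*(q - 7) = q^2 - 15*q + 56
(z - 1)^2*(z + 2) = z^3 - 3*z + 2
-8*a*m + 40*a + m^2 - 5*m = (-8*a + m)*(m - 5)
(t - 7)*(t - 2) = t^2 - 9*t + 14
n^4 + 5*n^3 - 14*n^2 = n^2*(n - 2)*(n + 7)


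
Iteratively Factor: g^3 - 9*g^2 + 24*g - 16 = (g - 4)*(g^2 - 5*g + 4) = (g - 4)*(g - 1)*(g - 4)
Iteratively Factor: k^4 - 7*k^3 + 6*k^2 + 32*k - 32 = (k + 2)*(k^3 - 9*k^2 + 24*k - 16) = (k - 4)*(k + 2)*(k^2 - 5*k + 4) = (k - 4)*(k - 1)*(k + 2)*(k - 4)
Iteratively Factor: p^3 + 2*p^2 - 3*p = (p - 1)*(p^2 + 3*p) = p*(p - 1)*(p + 3)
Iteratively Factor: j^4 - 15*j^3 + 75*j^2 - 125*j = (j - 5)*(j^3 - 10*j^2 + 25*j) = (j - 5)^2*(j^2 - 5*j) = (j - 5)^3*(j)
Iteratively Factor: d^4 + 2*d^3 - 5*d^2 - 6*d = (d)*(d^3 + 2*d^2 - 5*d - 6) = d*(d + 1)*(d^2 + d - 6) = d*(d - 2)*(d + 1)*(d + 3)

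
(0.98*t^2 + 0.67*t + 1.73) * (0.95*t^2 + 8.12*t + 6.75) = 0.931*t^4 + 8.5941*t^3 + 13.6989*t^2 + 18.5701*t + 11.6775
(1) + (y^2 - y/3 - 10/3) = y^2 - y/3 - 7/3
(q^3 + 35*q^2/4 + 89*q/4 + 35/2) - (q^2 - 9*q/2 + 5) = q^3 + 31*q^2/4 + 107*q/4 + 25/2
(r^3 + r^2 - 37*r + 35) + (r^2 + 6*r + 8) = r^3 + 2*r^2 - 31*r + 43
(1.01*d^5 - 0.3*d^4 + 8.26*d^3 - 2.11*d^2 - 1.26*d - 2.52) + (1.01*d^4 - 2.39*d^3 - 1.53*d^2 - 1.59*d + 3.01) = 1.01*d^5 + 0.71*d^4 + 5.87*d^3 - 3.64*d^2 - 2.85*d + 0.49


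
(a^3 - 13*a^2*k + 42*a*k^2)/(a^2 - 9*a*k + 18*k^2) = a*(a - 7*k)/(a - 3*k)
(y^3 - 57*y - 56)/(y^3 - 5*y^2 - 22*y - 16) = (y + 7)/(y + 2)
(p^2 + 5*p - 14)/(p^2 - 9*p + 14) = (p + 7)/(p - 7)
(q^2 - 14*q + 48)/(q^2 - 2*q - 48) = (q - 6)/(q + 6)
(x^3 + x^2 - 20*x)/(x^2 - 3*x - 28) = x*(-x^2 - x + 20)/(-x^2 + 3*x + 28)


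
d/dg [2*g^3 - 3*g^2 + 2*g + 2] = 6*g^2 - 6*g + 2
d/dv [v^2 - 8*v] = 2*v - 8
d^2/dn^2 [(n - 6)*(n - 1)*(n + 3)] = 6*n - 8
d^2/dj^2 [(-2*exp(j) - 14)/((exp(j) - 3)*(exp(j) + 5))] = 2*(-exp(4*j) - 26*exp(3*j) - 132*exp(2*j) - 478*exp(j) - 435)*exp(j)/(exp(6*j) + 6*exp(5*j) - 33*exp(4*j) - 172*exp(3*j) + 495*exp(2*j) + 1350*exp(j) - 3375)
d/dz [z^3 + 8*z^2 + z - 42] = 3*z^2 + 16*z + 1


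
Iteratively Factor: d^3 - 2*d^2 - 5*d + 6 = (d + 2)*(d^2 - 4*d + 3) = (d - 3)*(d + 2)*(d - 1)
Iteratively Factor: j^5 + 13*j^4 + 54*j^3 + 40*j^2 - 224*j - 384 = (j + 4)*(j^4 + 9*j^3 + 18*j^2 - 32*j - 96) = (j + 4)^2*(j^3 + 5*j^2 - 2*j - 24) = (j + 3)*(j + 4)^2*(j^2 + 2*j - 8) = (j + 3)*(j + 4)^3*(j - 2)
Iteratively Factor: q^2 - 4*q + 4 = (q - 2)*(q - 2)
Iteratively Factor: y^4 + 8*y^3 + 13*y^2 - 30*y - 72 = (y - 2)*(y^3 + 10*y^2 + 33*y + 36) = (y - 2)*(y + 3)*(y^2 + 7*y + 12) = (y - 2)*(y + 3)^2*(y + 4)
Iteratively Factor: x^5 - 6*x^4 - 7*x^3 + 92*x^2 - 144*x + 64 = (x + 4)*(x^4 - 10*x^3 + 33*x^2 - 40*x + 16) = (x - 4)*(x + 4)*(x^3 - 6*x^2 + 9*x - 4) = (x - 4)^2*(x + 4)*(x^2 - 2*x + 1) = (x - 4)^2*(x - 1)*(x + 4)*(x - 1)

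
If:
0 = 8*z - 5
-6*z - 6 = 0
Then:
No Solution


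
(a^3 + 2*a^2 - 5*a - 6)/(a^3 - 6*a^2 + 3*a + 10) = (a + 3)/(a - 5)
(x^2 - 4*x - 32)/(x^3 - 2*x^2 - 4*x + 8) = (x^2 - 4*x - 32)/(x^3 - 2*x^2 - 4*x + 8)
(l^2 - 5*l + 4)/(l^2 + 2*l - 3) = (l - 4)/(l + 3)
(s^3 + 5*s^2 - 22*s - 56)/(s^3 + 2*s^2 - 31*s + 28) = (s + 2)/(s - 1)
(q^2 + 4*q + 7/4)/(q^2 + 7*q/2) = (q + 1/2)/q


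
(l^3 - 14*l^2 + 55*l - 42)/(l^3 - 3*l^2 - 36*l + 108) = (l^2 - 8*l + 7)/(l^2 + 3*l - 18)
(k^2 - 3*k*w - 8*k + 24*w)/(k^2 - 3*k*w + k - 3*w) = (k - 8)/(k + 1)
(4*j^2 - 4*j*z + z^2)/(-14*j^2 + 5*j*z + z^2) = (-2*j + z)/(7*j + z)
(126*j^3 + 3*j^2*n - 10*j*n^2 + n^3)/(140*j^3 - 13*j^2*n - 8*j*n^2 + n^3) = (18*j^2 + 3*j*n - n^2)/(20*j^2 + j*n - n^2)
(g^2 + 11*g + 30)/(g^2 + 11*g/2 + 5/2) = 2*(g + 6)/(2*g + 1)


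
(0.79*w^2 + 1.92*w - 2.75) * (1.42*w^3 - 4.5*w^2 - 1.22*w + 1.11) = 1.1218*w^5 - 0.8286*w^4 - 13.5088*w^3 + 10.9095*w^2 + 5.4862*w - 3.0525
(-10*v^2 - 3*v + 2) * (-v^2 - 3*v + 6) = 10*v^4 + 33*v^3 - 53*v^2 - 24*v + 12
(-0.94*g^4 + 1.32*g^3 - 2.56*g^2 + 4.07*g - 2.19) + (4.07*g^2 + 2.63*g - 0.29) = -0.94*g^4 + 1.32*g^3 + 1.51*g^2 + 6.7*g - 2.48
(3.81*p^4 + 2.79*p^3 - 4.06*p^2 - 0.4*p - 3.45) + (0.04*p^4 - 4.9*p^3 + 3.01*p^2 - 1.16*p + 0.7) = 3.85*p^4 - 2.11*p^3 - 1.05*p^2 - 1.56*p - 2.75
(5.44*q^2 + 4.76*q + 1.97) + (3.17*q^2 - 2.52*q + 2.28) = 8.61*q^2 + 2.24*q + 4.25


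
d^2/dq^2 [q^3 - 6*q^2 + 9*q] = 6*q - 12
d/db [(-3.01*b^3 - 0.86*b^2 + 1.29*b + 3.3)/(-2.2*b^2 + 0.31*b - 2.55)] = (6.622*b^4 - 1.8662*b^3 + 25.5979*b^2 + 18.906*b - 4.3125)/(4.84*b^4 - 1.364*b^3 + 11.3161*b^2 - 1.581*b + 6.5025)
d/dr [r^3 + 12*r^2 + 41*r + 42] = 3*r^2 + 24*r + 41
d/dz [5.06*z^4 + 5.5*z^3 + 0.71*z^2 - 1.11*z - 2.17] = 20.24*z^3 + 16.5*z^2 + 1.42*z - 1.11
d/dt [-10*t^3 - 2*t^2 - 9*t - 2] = -30*t^2 - 4*t - 9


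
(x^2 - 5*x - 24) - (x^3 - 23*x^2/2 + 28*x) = -x^3 + 25*x^2/2 - 33*x - 24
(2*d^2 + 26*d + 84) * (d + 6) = 2*d^3 + 38*d^2 + 240*d + 504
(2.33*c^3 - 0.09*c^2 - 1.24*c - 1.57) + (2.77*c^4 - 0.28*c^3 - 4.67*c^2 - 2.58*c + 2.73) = 2.77*c^4 + 2.05*c^3 - 4.76*c^2 - 3.82*c + 1.16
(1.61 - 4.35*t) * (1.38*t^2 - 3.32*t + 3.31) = -6.003*t^3 + 16.6638*t^2 - 19.7437*t + 5.3291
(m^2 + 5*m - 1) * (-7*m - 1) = -7*m^3 - 36*m^2 + 2*m + 1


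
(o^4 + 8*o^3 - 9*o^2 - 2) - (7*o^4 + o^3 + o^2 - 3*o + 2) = -6*o^4 + 7*o^3 - 10*o^2 + 3*o - 4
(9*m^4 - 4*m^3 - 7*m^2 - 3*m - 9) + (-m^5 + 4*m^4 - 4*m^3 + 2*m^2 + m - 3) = -m^5 + 13*m^4 - 8*m^3 - 5*m^2 - 2*m - 12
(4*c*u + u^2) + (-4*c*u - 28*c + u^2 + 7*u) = -28*c + 2*u^2 + 7*u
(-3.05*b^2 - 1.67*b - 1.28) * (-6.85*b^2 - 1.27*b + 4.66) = 20.8925*b^4 + 15.313*b^3 - 3.3241*b^2 - 6.1566*b - 5.9648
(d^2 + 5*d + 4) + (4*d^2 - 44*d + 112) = 5*d^2 - 39*d + 116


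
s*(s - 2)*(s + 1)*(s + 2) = s^4 + s^3 - 4*s^2 - 4*s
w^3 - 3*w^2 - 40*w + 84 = (w - 7)*(w - 2)*(w + 6)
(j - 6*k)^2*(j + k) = j^3 - 11*j^2*k + 24*j*k^2 + 36*k^3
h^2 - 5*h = h*(h - 5)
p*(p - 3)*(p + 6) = p^3 + 3*p^2 - 18*p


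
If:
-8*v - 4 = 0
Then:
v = -1/2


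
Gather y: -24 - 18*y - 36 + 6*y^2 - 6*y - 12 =6*y^2 - 24*y - 72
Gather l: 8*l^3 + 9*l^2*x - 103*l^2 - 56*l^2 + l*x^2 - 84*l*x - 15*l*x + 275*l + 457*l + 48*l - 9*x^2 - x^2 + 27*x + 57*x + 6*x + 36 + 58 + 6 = 8*l^3 + l^2*(9*x - 159) + l*(x^2 - 99*x + 780) - 10*x^2 + 90*x + 100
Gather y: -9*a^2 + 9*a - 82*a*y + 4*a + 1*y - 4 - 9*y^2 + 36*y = -9*a^2 + 13*a - 9*y^2 + y*(37 - 82*a) - 4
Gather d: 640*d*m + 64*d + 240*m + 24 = d*(640*m + 64) + 240*m + 24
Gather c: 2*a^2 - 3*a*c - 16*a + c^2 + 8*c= 2*a^2 - 16*a + c^2 + c*(8 - 3*a)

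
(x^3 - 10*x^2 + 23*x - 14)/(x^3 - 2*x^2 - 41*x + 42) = (x - 2)/(x + 6)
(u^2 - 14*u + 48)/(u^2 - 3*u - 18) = (u - 8)/(u + 3)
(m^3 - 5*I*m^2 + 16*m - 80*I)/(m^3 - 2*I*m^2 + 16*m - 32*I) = (m - 5*I)/(m - 2*I)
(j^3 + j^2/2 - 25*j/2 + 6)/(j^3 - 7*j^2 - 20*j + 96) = (j - 1/2)/(j - 8)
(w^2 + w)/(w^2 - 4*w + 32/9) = 9*w*(w + 1)/(9*w^2 - 36*w + 32)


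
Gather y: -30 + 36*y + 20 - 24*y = 12*y - 10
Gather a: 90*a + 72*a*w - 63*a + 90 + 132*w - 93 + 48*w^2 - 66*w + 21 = a*(72*w + 27) + 48*w^2 + 66*w + 18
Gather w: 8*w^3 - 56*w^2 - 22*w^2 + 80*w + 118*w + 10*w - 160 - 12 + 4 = 8*w^3 - 78*w^2 + 208*w - 168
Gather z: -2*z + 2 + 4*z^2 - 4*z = 4*z^2 - 6*z + 2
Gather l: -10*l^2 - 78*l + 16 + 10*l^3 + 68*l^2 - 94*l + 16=10*l^3 + 58*l^2 - 172*l + 32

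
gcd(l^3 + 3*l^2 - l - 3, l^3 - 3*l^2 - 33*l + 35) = l - 1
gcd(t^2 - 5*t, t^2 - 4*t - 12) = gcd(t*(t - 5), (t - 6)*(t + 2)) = 1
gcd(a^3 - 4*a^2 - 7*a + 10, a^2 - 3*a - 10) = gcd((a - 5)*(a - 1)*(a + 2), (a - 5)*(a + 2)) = a^2 - 3*a - 10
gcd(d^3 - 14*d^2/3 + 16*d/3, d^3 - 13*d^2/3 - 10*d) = d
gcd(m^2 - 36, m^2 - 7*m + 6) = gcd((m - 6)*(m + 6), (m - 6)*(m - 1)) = m - 6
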